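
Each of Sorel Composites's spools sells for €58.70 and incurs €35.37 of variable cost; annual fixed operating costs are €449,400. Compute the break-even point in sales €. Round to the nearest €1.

€1,130,724

CM per unit = €58.70 − €35.37 = €23.33; CM ratio = €23.33 / €58.70 = 0.3974.
Break-even sales = FC ÷ CM ratio = €449,400 × €58.70 / €23.33 = €1,130,724.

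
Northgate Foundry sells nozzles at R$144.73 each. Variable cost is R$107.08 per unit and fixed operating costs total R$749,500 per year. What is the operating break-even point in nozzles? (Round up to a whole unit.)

Unit CM = price − variable cost = R$144.73 − R$107.08 = R$37.65.
Units to break even: R$749,500 ÷ R$37.65 = 19,907.04, rounded up to 19,908.

19,908 nozzles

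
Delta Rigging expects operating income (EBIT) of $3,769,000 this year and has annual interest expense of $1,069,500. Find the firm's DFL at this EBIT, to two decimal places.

Annual interest charges come to $1,069,500.00.
Degree of financial leverage = EBIT / (EBIT − interest) = $3,769,000 / $2,699,500.00 = 1.3962.

1.40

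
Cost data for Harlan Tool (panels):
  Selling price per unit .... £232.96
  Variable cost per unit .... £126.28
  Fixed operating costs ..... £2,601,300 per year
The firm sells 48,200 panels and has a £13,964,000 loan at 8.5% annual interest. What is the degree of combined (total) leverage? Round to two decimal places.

At 48,200 units, contribution = 48,200 × £106.68 = £5,141,976.00.
Subtracting fixed costs: EBIT = £5,141,976.00 − £2,601,300 = £2,540,676.00. Interest = £1,186,940.00.
DOL = £5,141,976.00 ÷ £2,540,676.00 = 2.0239; DFL = £2,540,676.00 ÷ £1,353,736.00 = 1.8768.
Combined leverage = 2.0239 × 1.8768 = 3.7985.

3.80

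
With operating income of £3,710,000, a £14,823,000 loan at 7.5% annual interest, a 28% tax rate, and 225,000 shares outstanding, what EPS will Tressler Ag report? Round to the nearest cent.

£8.31

Pre-tax income = £3,710,000 − £1,111,725.00 = £2,598,275.00.
After tax at 28%: net income = £2,598,275.00 × 0.72 = £1,870,758.00.
Per share: £1,870,758.00 / 225,000 shares = £8.31.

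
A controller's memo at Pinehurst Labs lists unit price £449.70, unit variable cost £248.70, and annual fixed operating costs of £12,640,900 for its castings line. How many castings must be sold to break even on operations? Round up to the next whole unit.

62,891 castings

Unit CM = price − variable cost = £449.70 − £248.70 = £201.00.
Units to break even: £12,640,900 ÷ £201.00 = 62,890.05, rounded up to 62,891.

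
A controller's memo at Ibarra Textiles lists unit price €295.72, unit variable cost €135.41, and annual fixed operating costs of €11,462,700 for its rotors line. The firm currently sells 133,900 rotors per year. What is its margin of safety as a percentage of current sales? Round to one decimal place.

46.6%

Each unit contributes €295.72 − €135.41 = €160.31. Break-even units = €11,462,700 ÷ €160.31 = 71,503.34; break-even revenue = 71,503.34 × €295.72 = €21,144,966.90.
Current sales = 133,900 × €295.72 = €39,596,908.00.
Margin of safety = (€39,596,908.00 − €21,144,966.90) ÷ €39,596,908.00 = 46.6%.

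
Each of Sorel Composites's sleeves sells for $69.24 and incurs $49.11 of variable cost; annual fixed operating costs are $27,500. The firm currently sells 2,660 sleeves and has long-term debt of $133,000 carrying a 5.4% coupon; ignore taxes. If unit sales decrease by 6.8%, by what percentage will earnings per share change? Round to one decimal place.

-19.3%

Contribution at this volume is 2,660 × $20.13 = $53,545.80.
Operating income = contribution − fixed costs = $53,545.80 − $27,500 = $26,045.80.
After interest of $7,182.00, pre-tax earnings = $18,863.80.
Degree of combined leverage = contribution ÷ (EBIT − I) = $53,545.80 ÷ $18,863.80 = 2.8385.
EPS therefore changes by 2.8385 × (-6.8%) = -19.3%.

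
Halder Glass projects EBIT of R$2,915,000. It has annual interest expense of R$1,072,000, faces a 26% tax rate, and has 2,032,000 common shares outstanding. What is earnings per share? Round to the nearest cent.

Pre-tax income = R$2,915,000 − R$1,072,000.00 = R$1,843,000.00.
After tax at 26%: net income = R$1,843,000.00 × 0.74 = R$1,363,820.00.
EPS = R$1,363,820.00 ÷ 2,032,000 = R$0.67.

R$0.67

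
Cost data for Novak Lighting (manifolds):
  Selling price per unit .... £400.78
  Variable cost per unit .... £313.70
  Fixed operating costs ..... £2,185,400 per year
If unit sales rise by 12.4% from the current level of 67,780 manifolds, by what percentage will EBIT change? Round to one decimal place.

Contribution at this volume is 67,780 × £87.08 = £5,902,282.40.
EBIT = £5,902,282.40 − £2,185,400 = £3,716,882.40.
Degree of operating leverage = £5,902,282.40 / £3,716,882.40 = 1.5880.
Operating income changes by 1.5880 × +12.4% = +19.7%.

+19.7%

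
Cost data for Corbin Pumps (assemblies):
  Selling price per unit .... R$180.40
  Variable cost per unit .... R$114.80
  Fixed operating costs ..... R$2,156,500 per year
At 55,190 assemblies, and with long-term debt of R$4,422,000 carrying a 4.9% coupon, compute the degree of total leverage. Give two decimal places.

At 55,190 units, contribution = 55,190 × R$65.60 = R$3,620,464.00.
Subtracting fixed costs: EBIT = R$3,620,464.00 − R$2,156,500 = R$1,463,964.00. Interest = R$216,678.00, so EBIT − I = R$1,247,286.00.
Degree of total leverage = total CM / (EBIT − interest) = R$3,620,464.00 / R$1,247,286.00 = 2.9027.

2.90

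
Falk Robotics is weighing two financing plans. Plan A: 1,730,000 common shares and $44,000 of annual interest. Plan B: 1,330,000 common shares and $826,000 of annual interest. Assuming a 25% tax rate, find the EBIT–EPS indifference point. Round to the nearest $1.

$3,426,150

Set EPS_A = EPS_B: (EBIT − $44,000)(1 − 0.25) ÷ 1,730,000 = (EBIT − $826,000)(1 − 0.25) ÷ 1,330,000.
The (1 − t) factor cancels: (EBIT − 44,000) × 1,330,000 = (EBIT − 826,000) × 1,730,000.
Solving, EBIT = (826,000·1,730,000 − 44,000·1,330,000) / (1,730,000 − 1,330,000) = 1,370,460,000,000 / 400,000 = 3,426,150.00.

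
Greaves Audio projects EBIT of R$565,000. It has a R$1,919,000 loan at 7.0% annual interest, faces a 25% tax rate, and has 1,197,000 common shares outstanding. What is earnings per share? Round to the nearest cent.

Pre-tax income = R$565,000 − R$134,330.00 = R$430,670.00.
After tax at 25%: net income = R$430,670.00 × 0.75 = R$323,002.50.
Per share: R$323,002.50 / 1,197,000 shares = R$0.27.

R$0.27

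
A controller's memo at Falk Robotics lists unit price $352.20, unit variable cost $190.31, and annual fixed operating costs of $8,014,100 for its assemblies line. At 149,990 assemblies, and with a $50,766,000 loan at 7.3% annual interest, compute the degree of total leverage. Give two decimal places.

1.93

At 149,990 units, contribution = 149,990 × $161.89 = $24,281,881.10.
Subtracting fixed costs: EBIT = $24,281,881.10 − $8,014,100 = $16,267,781.10. Interest = $3,705,918.00.
DOL = $24,281,881.10 ÷ $16,267,781.10 = 1.4926; DFL = $16,267,781.10 ÷ $12,561,863.10 = 1.2950.
DCL = DOL × DFL = 1.4926 × 1.2950 = 1.9329.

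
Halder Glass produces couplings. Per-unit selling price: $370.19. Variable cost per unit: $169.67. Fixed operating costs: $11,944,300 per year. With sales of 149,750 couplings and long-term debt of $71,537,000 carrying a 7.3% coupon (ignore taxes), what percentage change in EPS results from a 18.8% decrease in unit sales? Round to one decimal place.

Contribution at this volume is 149,750 × $200.52 = $30,027,870.00.
Operating income = contribution − fixed costs = $30,027,870.00 − $11,944,300 = $18,083,570.00.
Interest = $5,222,201.00, so EBIT − I = $12,861,369.00.
Degree of combined leverage = contribution ÷ (EBIT − I) = $30,027,870.00 ÷ $12,861,369.00 = 2.3347.
EPS therefore changes by 2.3347 × (-18.8%) = -43.9%.

-43.9%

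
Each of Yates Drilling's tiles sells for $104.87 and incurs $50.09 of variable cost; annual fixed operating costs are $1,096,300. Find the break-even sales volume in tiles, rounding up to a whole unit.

20,013 tiles

Contribution margin per unit = $104.87 − $50.09 = $54.78.
Break-even Q = $1,096,300 / $54.78 = 20,012.78 → 20,013 tiles.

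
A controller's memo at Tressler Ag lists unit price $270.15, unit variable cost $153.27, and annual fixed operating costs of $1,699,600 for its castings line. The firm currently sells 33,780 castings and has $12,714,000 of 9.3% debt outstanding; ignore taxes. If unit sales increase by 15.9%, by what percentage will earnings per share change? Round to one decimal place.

+58.9%

Total contribution margin = 33,780 × $116.88 = $3,948,206.40.
Operating income = contribution − fixed costs = $3,948,206.40 − $1,699,600 = $2,248,606.40.
After interest of $1,182,402.00, pre-tax earnings = $1,066,204.40.
Degree of combined leverage = contribution ÷ (EBIT − I) = $3,948,206.40 ÷ $1,066,204.40 = 3.7030.
EPS therefore changes by 3.7030 × (+15.9%) = +58.9%.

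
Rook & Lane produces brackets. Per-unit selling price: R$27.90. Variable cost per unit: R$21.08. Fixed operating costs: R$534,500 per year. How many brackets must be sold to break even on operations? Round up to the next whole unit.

Contribution margin per unit = R$27.90 − R$21.08 = R$6.82.
Units to break even: R$534,500 ÷ R$6.82 = 78,372.43, rounded up to 78,373.

78,373 brackets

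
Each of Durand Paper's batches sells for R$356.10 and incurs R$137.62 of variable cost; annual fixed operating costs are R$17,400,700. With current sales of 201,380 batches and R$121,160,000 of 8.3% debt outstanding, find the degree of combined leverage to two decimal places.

At 201,380 units, contribution = 201,380 × R$218.48 = R$43,997,502.40.
Operating income = contribution − fixed costs = R$43,997,502.40 − R$17,400,700 = R$26,596,802.40. Interest = R$10,056,280.00, so EBIT − I = R$16,540,522.40.
Degree of total leverage = total CM / (EBIT − interest) = R$43,997,502.40 / R$16,540,522.40 = 2.6600.

2.66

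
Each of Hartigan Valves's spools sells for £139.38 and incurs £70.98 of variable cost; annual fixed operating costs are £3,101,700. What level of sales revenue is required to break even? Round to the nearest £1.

£6,320,394

CM per unit = £139.38 − £70.98 = £68.40; CM ratio = £68.40 / £139.38 = 0.4907.
Break-even sales = FC ÷ CM ratio = £3,101,700 × £139.38 / £68.40 = £6,320,394.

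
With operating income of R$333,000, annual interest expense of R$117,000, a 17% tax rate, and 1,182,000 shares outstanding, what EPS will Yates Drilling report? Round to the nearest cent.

R$0.15

Interest = R$117,000.00, so EBT = R$333,000 − R$117,000.00 = R$216,000.00.
Net income = R$216,000.00 × (1 − 0.17) = R$179,280.00.
Per share: R$179,280.00 / 1,182,000 shares = R$0.15.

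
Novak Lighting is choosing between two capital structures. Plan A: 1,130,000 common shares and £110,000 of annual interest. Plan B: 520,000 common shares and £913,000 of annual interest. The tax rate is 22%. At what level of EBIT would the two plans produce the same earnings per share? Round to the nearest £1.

£1,597,525

Set EPS_A = EPS_B: (EBIT − £110,000)(1 − 0.22) ÷ 1,130,000 = (EBIT − £913,000)(1 − 0.22) ÷ 520,000.
The (1 − t) factor cancels: (EBIT − 110,000) × 520,000 = (EBIT − 913,000) × 1,130,000.
EBIT × (1,130,000 − 520,000) = 913,000 × 1,130,000 − 110,000 × 520,000 = 974,490,000,000, so EBIT = 974,490,000,000 ÷ 610,000 = 1,597,524.59.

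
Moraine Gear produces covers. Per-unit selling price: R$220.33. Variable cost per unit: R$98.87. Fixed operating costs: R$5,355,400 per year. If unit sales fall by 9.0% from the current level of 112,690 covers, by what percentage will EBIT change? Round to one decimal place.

-14.8%

At 112,690 units, contribution = 112,690 × R$121.46 = R$13,687,327.40.
Subtracting fixed costs: EBIT = R$13,687,327.40 − R$5,355,400 = R$8,331,927.40.
Degree of operating leverage = R$13,687,327.40 / R$8,331,927.40 = 1.6428.
So EBIT moves 1.6428 × (-9.0%) = -14.8%.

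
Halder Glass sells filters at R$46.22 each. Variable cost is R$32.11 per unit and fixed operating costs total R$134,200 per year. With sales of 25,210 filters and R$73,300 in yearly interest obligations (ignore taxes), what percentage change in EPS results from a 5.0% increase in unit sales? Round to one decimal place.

Contribution at this volume is 25,210 × R$14.11 = R$355,713.10.
Operating income = contribution − fixed costs = R$355,713.10 − R$134,200 = R$221,513.10.
Interest = R$73,300.00, so EBIT − I = R$148,213.10.
DCL = total CM / (EBIT − I) = R$355,713.10 / R$148,213.10 = 2.4000.
%ΔEPS = DCL × %ΔSales = 2.4000 × +5.0% = +12.0%.

+12.0%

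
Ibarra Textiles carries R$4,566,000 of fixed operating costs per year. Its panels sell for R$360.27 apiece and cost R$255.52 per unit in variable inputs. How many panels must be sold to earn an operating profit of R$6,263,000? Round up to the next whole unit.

Each unit contributes R$360.27 − R$255.52 = R$104.75.
Units = (FC + target) / CM = (R$4,566,000 + R$6,263,000) / R$104.75 = 103,379.47, so 103,380 panels.

103,380 panels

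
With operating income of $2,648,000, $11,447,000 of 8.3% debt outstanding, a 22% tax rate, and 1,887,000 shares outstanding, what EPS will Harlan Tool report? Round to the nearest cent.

Pre-tax income = $2,648,000 − $950,101.00 = $1,697,899.00.
After tax at 22%: net income = $1,697,899.00 × 0.78 = $1,324,361.22.
Per share: $1,324,361.22 / 1,887,000 shares = $0.70.

$0.70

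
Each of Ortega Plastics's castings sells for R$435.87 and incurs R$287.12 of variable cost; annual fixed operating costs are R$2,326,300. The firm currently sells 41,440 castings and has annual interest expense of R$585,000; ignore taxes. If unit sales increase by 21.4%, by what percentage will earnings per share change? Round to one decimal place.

+40.6%

Contribution at this volume is 41,440 × R$148.75 = R$6,164,200.00.
Subtracting fixed costs: EBIT = R$6,164,200.00 − R$2,326,300 = R$3,837,900.00.
After interest of R$585,000.00, pre-tax earnings = R$3,252,900.00.
Degree of combined leverage = contribution ÷ (EBIT − I) = R$6,164,200.00 ÷ R$3,252,900.00 = 1.8950.
EPS therefore changes by 1.8950 × (+21.4%) = +40.6%.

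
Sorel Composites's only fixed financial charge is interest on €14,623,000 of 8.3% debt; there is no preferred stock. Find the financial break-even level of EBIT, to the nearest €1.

€1,213,709

Annual interest = 8.3% × €14,623,000 = €1,213,709.00.
Without preferred stock the financial break-even is simply EBIT = interest = €1,213,709.00.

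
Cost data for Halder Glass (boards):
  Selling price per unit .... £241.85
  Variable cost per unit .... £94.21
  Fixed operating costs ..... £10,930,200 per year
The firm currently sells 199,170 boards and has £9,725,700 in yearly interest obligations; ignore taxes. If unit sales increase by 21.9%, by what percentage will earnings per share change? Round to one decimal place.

At 199,170 units, contribution = 199,170 × £147.64 = £29,405,458.80.
Operating income = contribution − fixed costs = £29,405,458.80 − £10,930,200 = £18,475,258.80.
After interest of £9,725,700.00, pre-tax earnings = £8,749,558.80.
DCL = total CM / (EBIT − I) = £29,405,458.80 / £8,749,558.80 = 3.3608.
%ΔEPS = DCL × %ΔSales = 3.3608 × +21.9% = +73.6%.

+73.6%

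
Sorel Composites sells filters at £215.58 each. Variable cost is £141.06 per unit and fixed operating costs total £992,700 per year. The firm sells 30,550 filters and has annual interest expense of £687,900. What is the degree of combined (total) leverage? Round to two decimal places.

Total contribution margin = 30,550 × £74.52 = £2,276,586.00.
Subtracting fixed costs: EBIT = £2,276,586.00 − £992,700 = £1,283,886.00. Interest = £687,900.00.
DOL = £2,276,586.00 ÷ £1,283,886.00 = 1.7732; DFL = £1,283,886.00 ÷ £595,986.00 = 2.1542.
Combined leverage = 1.7732 × 2.1542 = 3.8198.

3.82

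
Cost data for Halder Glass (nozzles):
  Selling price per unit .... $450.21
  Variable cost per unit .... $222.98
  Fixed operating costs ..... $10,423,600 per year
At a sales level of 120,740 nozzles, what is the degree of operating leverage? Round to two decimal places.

Contribution at this volume is 120,740 × $227.23 = $27,435,750.20.
Operating income = contribution − fixed costs = $27,435,750.20 − $10,423,600 = $17,012,150.20.
So DOL = total CM / EBIT = $27,435,750.20 / $17,012,150.20 = 1.6127.

1.61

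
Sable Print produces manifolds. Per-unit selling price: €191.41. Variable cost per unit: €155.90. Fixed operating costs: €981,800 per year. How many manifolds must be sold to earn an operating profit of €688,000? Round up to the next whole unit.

47,024 manifolds

Each unit contributes €191.41 − €155.90 = €35.51.
Required volume = (fixed costs + target profit) ÷ CM = (€981,800 + €688,000) ÷ €35.51 = 47,023.37, so 47,024 manifolds.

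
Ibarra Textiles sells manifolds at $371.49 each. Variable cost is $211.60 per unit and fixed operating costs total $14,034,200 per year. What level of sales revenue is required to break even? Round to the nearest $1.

$32,607,198

CM per unit = $371.49 − $211.60 = $159.89; CM ratio = $159.89 / $371.49 = 0.4304.
Break-even sales = FC ÷ CM ratio = $14,034,200 × $371.49 / $159.89 = $32,607,198.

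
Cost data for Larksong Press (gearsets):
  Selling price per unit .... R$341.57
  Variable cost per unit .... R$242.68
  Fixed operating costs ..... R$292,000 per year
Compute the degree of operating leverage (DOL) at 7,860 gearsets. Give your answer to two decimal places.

Contribution at this volume is 7,860 × R$98.89 = R$777,275.40.
Subtracting fixed costs: EBIT = R$777,275.40 − R$292,000 = R$485,275.40.
So DOL = total CM / EBIT = R$777,275.40 / R$485,275.40 = 1.6017.

1.60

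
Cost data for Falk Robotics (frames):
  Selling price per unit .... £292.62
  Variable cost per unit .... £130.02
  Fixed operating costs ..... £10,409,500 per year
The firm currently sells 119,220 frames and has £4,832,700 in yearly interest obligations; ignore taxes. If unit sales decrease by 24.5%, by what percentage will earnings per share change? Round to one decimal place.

At 119,220 units, contribution = 119,220 × £162.60 = £19,385,172.00.
EBIT = £19,385,172.00 − £10,409,500 = £8,975,672.00.
After interest of £4,832,700.00, pre-tax earnings = £4,142,972.00.
DCL = total CM / (EBIT − I) = £19,385,172.00 / £4,142,972.00 = 4.6790.
EPS therefore changes by 4.6790 × (-24.5%) = -114.6%.

-114.6%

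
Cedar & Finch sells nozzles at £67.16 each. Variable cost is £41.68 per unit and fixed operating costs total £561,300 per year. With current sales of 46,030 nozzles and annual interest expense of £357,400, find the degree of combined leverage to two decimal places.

4.61

Contribution at this volume is 46,030 × £25.48 = £1,172,844.40.
Operating income = contribution − fixed costs = £1,172,844.40 − £561,300 = £611,544.40. Interest = £357,400.00, so EBIT − I = £254,144.40.
DCL = contribution ÷ (EBIT − I) = £1,172,844.40 ÷ £254,144.40 = 4.6149.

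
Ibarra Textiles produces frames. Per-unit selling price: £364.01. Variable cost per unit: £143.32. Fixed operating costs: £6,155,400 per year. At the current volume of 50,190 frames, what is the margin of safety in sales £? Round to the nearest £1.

Unit CM = price − variable cost = £364.01 − £143.32 = £220.69. Break-even units = £6,155,400 ÷ £220.69 = 27,891.61; break-even revenue = 27,891.61 × £364.01 = £10,152,825.93.
Current sales = 50,190 × £364.01 = £18,269,661.90.
Margin of safety = £18,269,661.90 − £10,152,825.93 = £8,116,836.

£8,116,836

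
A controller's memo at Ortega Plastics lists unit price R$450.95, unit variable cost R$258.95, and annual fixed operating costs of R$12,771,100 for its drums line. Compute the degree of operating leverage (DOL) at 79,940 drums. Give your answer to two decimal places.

5.96

Contribution at this volume is 79,940 × R$192.00 = R$15,348,480.00.
EBIT = R$15,348,480.00 − R$12,771,100 = R$2,577,380.00.
DOL = contribution ÷ EBIT = R$15,348,480.00 ÷ R$2,577,380.00 = 5.9551.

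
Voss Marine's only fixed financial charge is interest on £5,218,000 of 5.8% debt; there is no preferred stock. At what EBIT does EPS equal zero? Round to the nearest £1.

£302,644

Annual interest = 5.8% × £5,218,000 = £302,644.00.
With no preferred dividends, EPS = 0 when EBIT exactly covers interest, so the financial break-even EBIT is £302,644.00.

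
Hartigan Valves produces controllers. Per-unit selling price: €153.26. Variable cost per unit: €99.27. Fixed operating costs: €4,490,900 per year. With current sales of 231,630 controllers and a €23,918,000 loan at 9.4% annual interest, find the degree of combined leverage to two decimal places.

2.17

Total contribution margin = 231,630 × €53.99 = €12,505,703.70.
Subtracting fixed costs: EBIT = €12,505,703.70 − €4,490,900 = €8,014,803.70. Interest = €2,248,292.00, so EBIT − I = €5,766,511.70.
DCL = contribution ÷ (EBIT − I) = €12,505,703.70 ÷ €5,766,511.70 = 2.1687.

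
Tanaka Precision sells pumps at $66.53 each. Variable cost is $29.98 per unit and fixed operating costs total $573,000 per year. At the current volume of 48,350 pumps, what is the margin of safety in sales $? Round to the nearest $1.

$2,173,724

Each unit contributes $66.53 − $29.98 = $36.55. Break-even units = $573,000 ÷ $36.55 = 15,677.15; break-even revenue = 15,677.15 × $66.53 = $1,043,001.09.
Actual sales revenue = 48,350 × $66.53 = $3,216,725.50.
Margin of safety = $3,216,725.50 − $1,043,001.09 = $2,173,724.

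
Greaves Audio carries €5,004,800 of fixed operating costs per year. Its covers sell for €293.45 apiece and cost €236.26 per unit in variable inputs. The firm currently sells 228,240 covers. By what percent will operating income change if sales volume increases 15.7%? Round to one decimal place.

+25.5%

Contribution at this volume is 228,240 × €57.19 = €13,053,045.60.
EBIT = €13,053,045.60 − €5,004,800 = €8,048,245.60.
Degree of operating leverage = €13,053,045.60 / €8,048,245.60 = 1.6218.
So EBIT moves 1.6218 × (+15.7%) = +25.5%.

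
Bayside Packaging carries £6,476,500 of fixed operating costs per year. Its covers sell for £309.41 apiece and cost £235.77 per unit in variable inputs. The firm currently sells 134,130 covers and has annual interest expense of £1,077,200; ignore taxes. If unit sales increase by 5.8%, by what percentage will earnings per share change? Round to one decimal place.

+24.7%

At 134,130 units, contribution = 134,130 × £73.64 = £9,877,333.20.
Subtracting fixed costs: EBIT = £9,877,333.20 − £6,476,500 = £3,400,833.20.
Interest = £1,077,200.00, so EBIT − I = £2,323,633.20.
DCL = total CM / (EBIT − I) = £9,877,333.20 / £2,323,633.20 = 4.2508.
%ΔEPS = DCL × %ΔSales = 4.2508 × +5.8% = +24.7%.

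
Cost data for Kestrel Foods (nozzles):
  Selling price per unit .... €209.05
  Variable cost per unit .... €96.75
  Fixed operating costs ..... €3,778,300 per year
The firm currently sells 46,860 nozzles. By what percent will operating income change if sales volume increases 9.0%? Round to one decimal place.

At 46,860 units, contribution = 46,860 × €112.30 = €5,262,378.00.
EBIT = €5,262,378.00 − €3,778,300 = €1,484,078.00.
So DOL = total CM / EBIT = €5,262,378.00 / €1,484,078.00 = 3.5459.
%ΔEBIT = DOL × %ΔSales = 3.5459 × +9.0% = +31.9%.

+31.9%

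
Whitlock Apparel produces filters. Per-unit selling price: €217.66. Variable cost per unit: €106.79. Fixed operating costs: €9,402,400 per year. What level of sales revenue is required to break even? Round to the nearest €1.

Contribution margin per unit = €217.66 − €106.79 = €110.87, a CM ratio of €110.87 ÷ €217.66 = 0.5094.
Break-even revenue = fixed costs × price ÷ CM = €9,402,400 × €217.66 ÷ €110.87 = €18,458,793.

€18,458,793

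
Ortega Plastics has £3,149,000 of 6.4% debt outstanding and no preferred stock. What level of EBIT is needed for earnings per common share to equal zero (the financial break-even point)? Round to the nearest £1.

Annual interest = 6.4% × £3,149,000 = £201,536.00.
Without preferred stock the financial break-even is simply EBIT = interest = £201,536.00.

£201,536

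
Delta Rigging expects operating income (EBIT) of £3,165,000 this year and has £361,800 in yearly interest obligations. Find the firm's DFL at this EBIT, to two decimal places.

1.13

Annual interest charges come to £361,800.00.
Degree of financial leverage = EBIT / (EBIT − interest) = £3,165,000 / £2,803,200.00 = 1.1291.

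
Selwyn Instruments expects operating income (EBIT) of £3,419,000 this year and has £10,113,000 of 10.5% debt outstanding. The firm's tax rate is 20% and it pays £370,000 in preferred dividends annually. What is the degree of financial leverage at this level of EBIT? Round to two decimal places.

1.80

Interest = £1,061,865.00.
Preferred dividends grossed up pre-tax: £370,000 / (1 − 0.20) = £462,500.00.
DFL = EBIT ÷ [EBIT − I − D_p/(1−t)] = £3,419,000 ÷ [£3,419,000 − £1,061,865.00 − £462,500.00] = £3,419,000 ÷ £1,894,635.00 = 1.8046.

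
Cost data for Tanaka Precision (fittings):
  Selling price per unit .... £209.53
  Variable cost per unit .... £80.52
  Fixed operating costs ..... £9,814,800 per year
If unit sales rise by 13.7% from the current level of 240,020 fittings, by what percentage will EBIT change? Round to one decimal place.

At 240,020 units, contribution = 240,020 × £129.01 = £30,964,980.20.
Subtracting fixed costs: EBIT = £30,964,980.20 − £9,814,800 = £21,150,180.20.
So DOL = total CM / EBIT = £30,964,980.20 / £21,150,180.20 = 1.4641.
So EBIT moves 1.4641 × (+13.7%) = +20.1%.

+20.1%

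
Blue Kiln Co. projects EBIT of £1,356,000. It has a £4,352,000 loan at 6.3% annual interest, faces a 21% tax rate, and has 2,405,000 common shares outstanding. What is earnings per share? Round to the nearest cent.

£0.36

Pre-tax income = £1,356,000 − £274,176.00 = £1,081,824.00.
Net income = £1,081,824.00 × (1 − 0.21) = £854,640.96.
EPS = £854,640.96 ÷ 2,405,000 = £0.36.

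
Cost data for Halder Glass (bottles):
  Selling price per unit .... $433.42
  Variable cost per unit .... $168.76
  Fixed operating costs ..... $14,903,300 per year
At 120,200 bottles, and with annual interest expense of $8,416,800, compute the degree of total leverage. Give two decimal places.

Total contribution margin = 120,200 × $264.66 = $31,812,132.00.
Subtracting fixed costs: EBIT = $31,812,132.00 − $14,903,300 = $16,908,832.00. Interest = $8,416,800.00.
DOL = $31,812,132.00 ÷ $16,908,832.00 = 1.8814; DFL = $16,908,832.00 ÷ $8,492,032.00 = 1.9911.
DCL = DOL × DFL = 1.8814 × 1.9911 = 3.7461.

3.75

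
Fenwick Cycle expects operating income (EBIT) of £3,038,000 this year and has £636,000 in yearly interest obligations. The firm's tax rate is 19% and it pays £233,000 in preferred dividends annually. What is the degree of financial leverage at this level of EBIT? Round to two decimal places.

Annual interest charges come to £636,000.00.
Preferred dividends grossed up pre-tax: £233,000 / (1 − 0.19) = £287,654.32.
DFL = EBIT ÷ [EBIT − I − D_p/(1−t)] = £3,038,000 ÷ [£3,038,000 − £636,000.00 − £287,654.32] = £3,038,000 ÷ £2,114,345.68 = 1.4369.

1.44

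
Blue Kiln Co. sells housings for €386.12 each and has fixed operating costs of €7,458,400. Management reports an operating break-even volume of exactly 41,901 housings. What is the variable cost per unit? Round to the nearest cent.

At break-even, FC = Q × (P − VC), so P − VC = €7,458,400 ÷ 41,901 = €178.0005.
Variable cost per unit = €386.12 − €178.0005 = €208.12.

€208.12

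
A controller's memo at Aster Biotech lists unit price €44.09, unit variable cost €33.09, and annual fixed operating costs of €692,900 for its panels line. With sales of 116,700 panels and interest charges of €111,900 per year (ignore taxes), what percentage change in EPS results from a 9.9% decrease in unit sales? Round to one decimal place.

Total contribution margin = 116,700 × €11.00 = €1,283,700.00.
Subtracting fixed costs: EBIT = €1,283,700.00 − €692,900 = €590,800.00.
After interest of €111,900.00, pre-tax earnings = €478,900.00.
DCL = total CM / (EBIT − I) = €1,283,700.00 / €478,900.00 = 2.6805.
%ΔEPS = DCL × %ΔSales = 2.6805 × -9.9% = -26.5%.

-26.5%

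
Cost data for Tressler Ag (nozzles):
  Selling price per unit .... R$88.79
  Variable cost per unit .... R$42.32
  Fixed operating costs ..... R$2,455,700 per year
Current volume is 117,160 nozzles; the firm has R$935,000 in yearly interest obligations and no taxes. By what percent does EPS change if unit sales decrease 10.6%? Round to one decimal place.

Contribution at this volume is 117,160 × R$46.47 = R$5,444,425.20.
Operating income = contribution − fixed costs = R$5,444,425.20 − R$2,455,700 = R$2,988,725.20.
After interest of R$935,000.00, pre-tax earnings = R$2,053,725.20.
DCL = total CM / (EBIT − I) = R$5,444,425.20 / R$2,053,725.20 = 2.6510.
EPS therefore changes by 2.6510 × (-10.6%) = -28.1%.

-28.1%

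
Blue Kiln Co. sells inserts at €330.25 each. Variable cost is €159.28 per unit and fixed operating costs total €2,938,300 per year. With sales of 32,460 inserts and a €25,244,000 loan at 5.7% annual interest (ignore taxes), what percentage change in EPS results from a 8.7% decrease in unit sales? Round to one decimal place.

-41.2%

Contribution at this volume is 32,460 × €170.97 = €5,549,686.20.
Operating income = contribution − fixed costs = €5,549,686.20 − €2,938,300 = €2,611,386.20.
After interest of €1,438,908.00, pre-tax earnings = €1,172,478.20.
Degree of combined leverage = contribution ÷ (EBIT − I) = €5,549,686.20 ÷ €1,172,478.20 = 4.7333.
EPS therefore changes by 4.7333 × (-8.7%) = -41.2%.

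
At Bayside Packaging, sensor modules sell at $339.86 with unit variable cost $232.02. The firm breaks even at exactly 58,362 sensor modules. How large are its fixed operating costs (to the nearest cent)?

$6,293,758.08

Unit CM = price − variable cost = $339.86 − $232.02 = $107.84.
Fixed costs = break-even units × CM = 58,362 × $107.84 = $6,293,758.08.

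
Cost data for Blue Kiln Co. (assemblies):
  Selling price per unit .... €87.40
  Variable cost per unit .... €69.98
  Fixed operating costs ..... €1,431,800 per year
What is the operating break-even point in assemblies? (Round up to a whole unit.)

Contribution margin per unit = €87.40 − €69.98 = €17.42.
Units to break even: €1,431,800 ÷ €17.42 = 82,192.88, rounded up to 82,193.

82,193 assemblies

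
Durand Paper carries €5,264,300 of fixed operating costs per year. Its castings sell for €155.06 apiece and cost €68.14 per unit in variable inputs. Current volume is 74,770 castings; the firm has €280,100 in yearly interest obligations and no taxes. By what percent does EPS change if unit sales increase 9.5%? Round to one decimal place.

Contribution at this volume is 74,770 × €86.92 = €6,499,008.40.
Subtracting fixed costs: EBIT = €6,499,008.40 − €5,264,300 = €1,234,708.40.
Interest = €280,100.00, so EBIT − I = €954,608.40.
Degree of combined leverage = contribution ÷ (EBIT − I) = €6,499,008.40 ÷ €954,608.40 = 6.8080.
%ΔEPS = DCL × %ΔSales = 6.8080 × +9.5% = +64.7%.

+64.7%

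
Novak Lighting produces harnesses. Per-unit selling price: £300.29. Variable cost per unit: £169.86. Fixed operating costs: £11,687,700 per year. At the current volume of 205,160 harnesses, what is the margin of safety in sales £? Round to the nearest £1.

Each unit contributes £300.29 − £169.86 = £130.43. Break-even units = £11,687,700 ÷ £130.43 = 89,608.99; break-even revenue = 89,608.99 × £300.29 = £26,908,682.30.
Actual sales revenue = 205,160 × £300.29 = £61,607,496.40.
Margin of safety = £61,607,496.40 − £26,908,682.30 = £34,698,814.

£34,698,814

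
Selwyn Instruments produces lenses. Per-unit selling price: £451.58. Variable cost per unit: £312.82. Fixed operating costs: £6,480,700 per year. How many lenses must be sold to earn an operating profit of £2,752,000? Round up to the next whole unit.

66,538 lenses

Contribution margin per unit = £451.58 − £312.82 = £138.76.
Units = (FC + target) / CM = (£6,480,700 + £2,752,000) / £138.76 = 66,537.19, so 66,538 lenses.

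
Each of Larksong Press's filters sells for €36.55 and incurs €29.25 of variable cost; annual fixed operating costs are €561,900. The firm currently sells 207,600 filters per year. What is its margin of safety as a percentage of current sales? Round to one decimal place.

62.9%

Each unit contributes €36.55 − €29.25 = €7.30. Break-even units = €561,900 ÷ €7.30 = 76,972.60; break-even revenue = 76,972.60 × €36.55 = €2,813,348.63.
Actual sales revenue = 207,600 × €36.55 = €7,587,780.00.
Margin of safety = (€7,587,780.00 − €2,813,348.63) ÷ €7,587,780.00 = 62.9%.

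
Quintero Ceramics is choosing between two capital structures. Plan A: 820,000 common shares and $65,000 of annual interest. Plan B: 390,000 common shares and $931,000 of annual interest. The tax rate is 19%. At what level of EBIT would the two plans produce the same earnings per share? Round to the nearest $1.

$1,716,442

Set EPS_A = EPS_B: (EBIT − $65,000)(1 − 0.19) ÷ 820,000 = (EBIT − $931,000)(1 − 0.19) ÷ 390,000.
The (1 − t) factor cancels: (EBIT − 65,000) × 390,000 = (EBIT − 931,000) × 820,000.
Solving, EBIT = (931,000·820,000 − 65,000·390,000) / (820,000 − 390,000) = 738,070,000,000 / 430,000 = 1,716,441.86.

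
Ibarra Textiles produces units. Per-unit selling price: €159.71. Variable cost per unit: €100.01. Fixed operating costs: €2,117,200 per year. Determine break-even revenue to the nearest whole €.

CM per unit = €159.71 − €100.01 = €59.70; CM ratio = €59.70 / €159.71 = 0.3738.
Break-even revenue = fixed costs × price ÷ CM = €2,117,200 × €159.71 ÷ €59.70 = €5,663,953.

€5,663,953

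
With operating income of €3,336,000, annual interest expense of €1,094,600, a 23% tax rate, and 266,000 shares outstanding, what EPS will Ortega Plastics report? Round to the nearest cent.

€6.49

Pre-tax income = €3,336,000 − €1,094,600.00 = €2,241,400.00.
Net income = €2,241,400.00 × (1 − 0.23) = €1,725,878.00.
EPS = €1,725,878.00 ÷ 266,000 = €6.49.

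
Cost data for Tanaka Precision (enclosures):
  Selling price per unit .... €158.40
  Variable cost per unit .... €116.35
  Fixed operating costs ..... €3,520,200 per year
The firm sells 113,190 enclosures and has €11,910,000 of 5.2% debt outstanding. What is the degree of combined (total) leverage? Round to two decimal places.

7.68

At 113,190 units, contribution = 113,190 × €42.05 = €4,759,639.50.
Subtracting fixed costs: EBIT = €4,759,639.50 − €3,520,200 = €1,239,439.50. Interest = €619,320.00.
DOL = €4,759,639.50 ÷ €1,239,439.50 = 3.8402; DFL = €1,239,439.50 ÷ €620,119.50 = 1.9987.
Combined leverage = 3.8402 × 1.9987 = 7.6754.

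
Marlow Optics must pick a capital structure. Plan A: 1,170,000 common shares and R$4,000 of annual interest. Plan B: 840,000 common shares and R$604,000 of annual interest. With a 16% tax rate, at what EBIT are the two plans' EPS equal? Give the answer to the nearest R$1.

R$2,131,273

Set EPS_A = EPS_B: (EBIT − R$4,000)(1 − 0.16) ÷ 1,170,000 = (EBIT − R$604,000)(1 − 0.16) ÷ 840,000.
The (1 − t) factor cancels: (EBIT − 4,000) × 840,000 = (EBIT − 604,000) × 1,170,000.
EBIT × (1,170,000 − 840,000) = 604,000 × 1,170,000 − 4,000 × 840,000 = 703,320,000,000, so EBIT = 703,320,000,000 ÷ 330,000 = 2,131,272.73.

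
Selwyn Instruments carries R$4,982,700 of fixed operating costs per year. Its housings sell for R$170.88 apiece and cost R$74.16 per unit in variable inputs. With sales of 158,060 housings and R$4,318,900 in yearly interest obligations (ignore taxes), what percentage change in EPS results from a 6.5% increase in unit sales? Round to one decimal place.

+16.6%

At 158,060 units, contribution = 158,060 × R$96.72 = R$15,287,563.20.
Operating income = contribution − fixed costs = R$15,287,563.20 − R$4,982,700 = R$10,304,863.20.
Interest = R$4,318,900.00, so EBIT − I = R$5,985,963.20.
DCL = total CM / (EBIT − I) = R$15,287,563.20 / R$5,985,963.20 = 2.5539.
%ΔEPS = DCL × %ΔSales = 2.5539 × +6.5% = +16.6%.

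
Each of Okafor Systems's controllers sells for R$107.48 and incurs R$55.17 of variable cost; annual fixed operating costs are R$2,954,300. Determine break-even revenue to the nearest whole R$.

CM per unit = R$107.48 − R$55.17 = R$52.31; CM ratio = R$52.31 / R$107.48 = 0.4867.
Break-even revenue = fixed costs × price ÷ CM = R$2,954,300 × R$107.48 ÷ R$52.31 = R$6,070,124.

R$6,070,124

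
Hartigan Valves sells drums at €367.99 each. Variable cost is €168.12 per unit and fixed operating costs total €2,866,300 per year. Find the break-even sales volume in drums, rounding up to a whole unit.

Unit CM = price − variable cost = €367.99 − €168.12 = €199.87.
Break-even volume = fixed costs ÷ CM per unit = €2,866,300 ÷ €199.87 = 14,340.82, so 14,341 drums.

14,341 drums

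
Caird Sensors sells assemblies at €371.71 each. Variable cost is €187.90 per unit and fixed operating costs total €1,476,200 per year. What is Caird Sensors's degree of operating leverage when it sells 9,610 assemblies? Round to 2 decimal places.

Contribution at this volume is 9,610 × €183.81 = €1,766,414.10.
Subtracting fixed costs: EBIT = €1,766,414.10 − €1,476,200 = €290,214.10.
So DOL = total CM / EBIT = €1,766,414.10 / €290,214.10 = 6.0866.

6.09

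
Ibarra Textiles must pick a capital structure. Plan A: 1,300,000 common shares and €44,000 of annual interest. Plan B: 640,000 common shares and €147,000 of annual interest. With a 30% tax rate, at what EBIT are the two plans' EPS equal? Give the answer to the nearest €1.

€246,879

Set EPS_A = EPS_B: (EBIT − €44,000)(1 − 0.30) ÷ 1,300,000 = (EBIT − €147,000)(1 − 0.30) ÷ 640,000.
Cancelling (1 − t) and cross-multiplying: 640,000·(EBIT − 44,000) = 1,300,000·(EBIT − 147,000).
EBIT × (1,300,000 − 640,000) = 147,000 × 1,300,000 − 44,000 × 640,000 = 162,940,000,000, so EBIT = 162,940,000,000 ÷ 660,000 = 246,878.79.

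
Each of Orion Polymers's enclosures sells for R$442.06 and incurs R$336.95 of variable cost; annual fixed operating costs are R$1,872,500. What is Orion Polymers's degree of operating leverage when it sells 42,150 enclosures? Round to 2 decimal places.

1.73

Contribution at this volume is 42,150 × R$105.11 = R$4,430,386.50.
Subtracting fixed costs: EBIT = R$4,430,386.50 − R$1,872,500 = R$2,557,886.50.
DOL = contribution ÷ EBIT = R$4,430,386.50 ÷ R$2,557,886.50 = 1.7320.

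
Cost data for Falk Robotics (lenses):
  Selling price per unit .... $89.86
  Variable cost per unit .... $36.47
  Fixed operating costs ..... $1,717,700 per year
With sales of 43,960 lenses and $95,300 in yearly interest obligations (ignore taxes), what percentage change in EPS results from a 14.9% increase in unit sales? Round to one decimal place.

+65.5%

Contribution at this volume is 43,960 × $53.39 = $2,347,024.40.
Subtracting fixed costs: EBIT = $2,347,024.40 − $1,717,700 = $629,324.40.
After interest of $95,300.00, pre-tax earnings = $534,024.40.
Degree of combined leverage = contribution ÷ (EBIT − I) = $2,347,024.40 ÷ $534,024.40 = 4.3950.
%ΔEPS = DCL × %ΔSales = 4.3950 × +14.9% = +65.5%.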